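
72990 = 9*8110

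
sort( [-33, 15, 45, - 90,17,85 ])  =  [  -  90, - 33, 15,17 , 45,85]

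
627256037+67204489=694460526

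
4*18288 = 73152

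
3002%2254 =748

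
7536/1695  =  2512/565 = 4.45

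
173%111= 62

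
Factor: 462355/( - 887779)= - 5^1*89^1*107^( - 1 ) * 1039^1*8297^(-1)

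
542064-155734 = 386330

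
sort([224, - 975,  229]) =[ - 975,224, 229]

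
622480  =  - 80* ( - 7781) 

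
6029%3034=2995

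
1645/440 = 329/88 = 3.74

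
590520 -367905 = 222615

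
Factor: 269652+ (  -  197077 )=5^2*2903^1= 72575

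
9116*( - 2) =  - 18232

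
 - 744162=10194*( - 73)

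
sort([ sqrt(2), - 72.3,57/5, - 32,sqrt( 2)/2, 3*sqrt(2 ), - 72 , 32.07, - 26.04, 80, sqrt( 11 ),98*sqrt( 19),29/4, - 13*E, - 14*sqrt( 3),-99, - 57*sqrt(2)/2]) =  [ - 99 ,- 72.3, -72,  -  57*sqrt( 2 )/2,  -  13*E, - 32, - 26.04,  -  14*sqrt(3),sqrt(2 )/2,sqrt(2) , sqrt(11 ),3*sqrt ( 2) , 29/4, 57/5  ,  32.07,80, 98*sqrt( 19)] 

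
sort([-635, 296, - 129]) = [ - 635,-129, 296] 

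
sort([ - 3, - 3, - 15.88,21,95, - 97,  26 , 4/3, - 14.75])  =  [ - 97, - 15.88, - 14.75, - 3, - 3,4/3,21,26, 95 ] 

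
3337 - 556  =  2781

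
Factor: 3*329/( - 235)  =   - 21/5 = - 3^1*5^( - 1)*7^1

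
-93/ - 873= 31/291= 0.11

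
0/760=0=   0.00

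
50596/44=12649/11 = 1149.91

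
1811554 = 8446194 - 6634640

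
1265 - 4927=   - 3662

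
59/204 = 59/204 = 0.29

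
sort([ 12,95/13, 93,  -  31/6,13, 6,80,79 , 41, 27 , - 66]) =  [ - 66, - 31/6 , 6 , 95/13,12, 13, 27,41,79 , 80,93] 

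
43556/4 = 10889 = 10889.00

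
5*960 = 4800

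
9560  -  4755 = 4805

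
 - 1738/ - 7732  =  869/3866=0.22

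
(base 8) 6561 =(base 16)d71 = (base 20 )8C1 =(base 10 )3441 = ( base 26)529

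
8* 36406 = 291248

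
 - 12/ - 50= 6/25 =0.24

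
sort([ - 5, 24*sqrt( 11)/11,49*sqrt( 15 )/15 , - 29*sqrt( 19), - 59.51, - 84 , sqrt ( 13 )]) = [ -29 * sqrt( 19 ),-84, - 59.51, - 5,  sqrt (13 ), 24*sqrt( 11 )/11, 49*sqrt( 15 ) /15] 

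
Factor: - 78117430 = - 2^1*5^1*23^2*14767^1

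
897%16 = 1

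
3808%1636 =536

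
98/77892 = 49/38946 = 0.00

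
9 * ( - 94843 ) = - 853587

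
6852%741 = 183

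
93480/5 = 18696 =18696.00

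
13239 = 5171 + 8068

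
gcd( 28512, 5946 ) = 6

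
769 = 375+394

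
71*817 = 58007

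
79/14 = 79/14 = 5.64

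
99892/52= 1921=1921.00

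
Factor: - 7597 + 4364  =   - 53^1*61^1 = - 3233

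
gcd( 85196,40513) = 1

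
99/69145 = 99/69145 = 0.00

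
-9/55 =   -  9/55 = -0.16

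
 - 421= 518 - 939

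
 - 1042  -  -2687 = 1645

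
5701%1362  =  253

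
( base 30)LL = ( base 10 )651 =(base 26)P1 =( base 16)28b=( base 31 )l0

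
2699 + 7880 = 10579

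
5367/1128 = 1789/376 = 4.76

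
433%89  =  77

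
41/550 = 41/550  =  0.07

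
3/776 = 3/776 = 0.00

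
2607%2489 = 118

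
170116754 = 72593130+97523624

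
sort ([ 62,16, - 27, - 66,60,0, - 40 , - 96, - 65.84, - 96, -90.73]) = [ - 96, - 96,-90.73, - 66, - 65.84, - 40, - 27, 0,16, 60, 62] 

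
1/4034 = 1/4034= 0.00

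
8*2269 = 18152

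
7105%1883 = 1456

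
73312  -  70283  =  3029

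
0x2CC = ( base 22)1ac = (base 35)kg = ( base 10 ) 716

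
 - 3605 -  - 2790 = - 815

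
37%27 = 10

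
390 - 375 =15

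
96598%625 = 348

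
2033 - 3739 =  - 1706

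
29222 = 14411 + 14811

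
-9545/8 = -9545/8 = -1193.12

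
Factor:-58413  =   - 3^1*19471^1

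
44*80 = 3520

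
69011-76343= - 7332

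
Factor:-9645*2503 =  - 3^1*5^1*643^1*2503^1 =-24141435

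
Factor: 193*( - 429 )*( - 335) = 3^1*5^1*11^1 *13^1*67^1*193^1 = 27736995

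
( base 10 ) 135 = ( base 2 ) 10000111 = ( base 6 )343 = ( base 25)5A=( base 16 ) 87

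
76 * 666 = 50616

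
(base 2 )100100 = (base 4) 210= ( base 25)1B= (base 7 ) 51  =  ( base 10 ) 36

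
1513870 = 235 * 6442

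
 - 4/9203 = -1+9199/9203 = - 0.00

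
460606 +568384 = 1028990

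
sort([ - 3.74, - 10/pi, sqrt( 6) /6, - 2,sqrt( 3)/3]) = [ - 3.74,-10/pi, - 2,  sqrt( 6 )/6, sqrt( 3)/3 ]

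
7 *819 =5733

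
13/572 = 1/44 = 0.02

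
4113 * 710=2920230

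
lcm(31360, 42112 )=1473920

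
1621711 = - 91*( - 17821)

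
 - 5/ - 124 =5/124 = 0.04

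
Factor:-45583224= - 2^3*3^1*1899301^1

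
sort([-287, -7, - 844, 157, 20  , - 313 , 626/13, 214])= [ - 844,  -  313, - 287,-7,20, 626/13, 157,214 ] 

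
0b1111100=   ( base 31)40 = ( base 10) 124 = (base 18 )6g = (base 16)7c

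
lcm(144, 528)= 1584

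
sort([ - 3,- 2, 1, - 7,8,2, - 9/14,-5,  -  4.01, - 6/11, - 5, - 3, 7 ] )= [ -7, - 5 , - 5,-4.01  ,-3,  -  3,-2 , - 9/14, - 6/11, 1,2, 7,8 ]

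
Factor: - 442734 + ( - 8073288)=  - 2^1*3^1*1419337^1 = - 8516022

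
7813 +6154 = 13967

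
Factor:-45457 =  - 131^1*347^1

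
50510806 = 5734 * 8809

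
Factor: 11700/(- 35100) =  - 1/3 = - 3^( - 1 )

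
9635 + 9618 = 19253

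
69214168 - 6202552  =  63011616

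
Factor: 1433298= 2^1*3^1*238883^1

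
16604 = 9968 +6636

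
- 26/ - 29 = 26/29=0.90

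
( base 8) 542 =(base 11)2A2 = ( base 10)354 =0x162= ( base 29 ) C6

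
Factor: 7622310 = 2^1*3^1*5^1 * 41^1*6197^1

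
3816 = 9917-6101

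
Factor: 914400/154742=457200/77371 = 2^4*3^2*5^2 * 7^( - 2)*127^1 * 1579^( - 1) 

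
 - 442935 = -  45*9843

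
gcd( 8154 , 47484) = 18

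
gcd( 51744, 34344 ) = 24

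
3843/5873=549/839  =  0.65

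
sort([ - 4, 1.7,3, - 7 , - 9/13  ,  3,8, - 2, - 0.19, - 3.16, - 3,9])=[ - 7,-4,-3.16, - 3, - 2 , - 9/13, - 0.19, 1.7, 3,3,8,9]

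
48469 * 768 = 37224192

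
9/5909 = 9/5909 = 0.00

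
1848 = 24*77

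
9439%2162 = 791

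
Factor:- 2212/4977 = -4/9   =  - 2^2*3^(-2 )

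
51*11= 561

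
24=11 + 13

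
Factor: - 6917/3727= -3727^(-1) * 6917^1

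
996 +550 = 1546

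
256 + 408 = 664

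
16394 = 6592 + 9802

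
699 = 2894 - 2195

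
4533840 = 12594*360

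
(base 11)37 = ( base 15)2a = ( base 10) 40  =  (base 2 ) 101000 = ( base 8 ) 50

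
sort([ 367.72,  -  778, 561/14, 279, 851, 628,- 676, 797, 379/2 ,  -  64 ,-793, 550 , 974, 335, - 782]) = [ - 793,-782, - 778, - 676, - 64,561/14, 379/2, 279, 335, 367.72,550, 628,797,851 , 974] 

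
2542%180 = 22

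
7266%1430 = 116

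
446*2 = 892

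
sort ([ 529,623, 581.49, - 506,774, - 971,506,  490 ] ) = [ - 971, - 506, 490, 506,529, 581.49,623,774]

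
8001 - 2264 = 5737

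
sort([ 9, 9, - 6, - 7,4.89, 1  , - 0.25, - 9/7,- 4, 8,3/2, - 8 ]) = [ - 8, - 7, - 6,- 4, - 9/7, - 0.25, 1,  3/2,4.89, 8,  9, 9]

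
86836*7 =607852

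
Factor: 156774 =2^1*3^1 *17^1 * 29^1*53^1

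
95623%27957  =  11752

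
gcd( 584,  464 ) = 8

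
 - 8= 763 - 771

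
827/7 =118 + 1/7 = 118.14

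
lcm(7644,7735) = 649740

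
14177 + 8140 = 22317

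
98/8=49/4 = 12.25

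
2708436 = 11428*237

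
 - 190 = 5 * ( - 38 ) 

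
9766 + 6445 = 16211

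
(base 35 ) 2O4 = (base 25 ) 56J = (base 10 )3294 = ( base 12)1aa6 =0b110011011110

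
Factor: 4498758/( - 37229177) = -2^1*3^2*11^1*59^( - 1)* 22721^1*631003^( - 1 )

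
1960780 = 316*6205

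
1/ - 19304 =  - 1/19304 = - 0.00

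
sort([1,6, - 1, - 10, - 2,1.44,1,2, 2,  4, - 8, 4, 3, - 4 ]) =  [  -  10 , - 8 , - 4, - 2, - 1,1, 1,1.44,2,  2,3,4 , 4, 6] 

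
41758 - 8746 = 33012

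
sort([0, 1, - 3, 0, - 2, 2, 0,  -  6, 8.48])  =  [ - 6, - 3, - 2,  0, 0, 0, 1, 2 , 8.48] 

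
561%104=41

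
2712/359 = 7+199/359 = 7.55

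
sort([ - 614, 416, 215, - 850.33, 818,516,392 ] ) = [-850.33,- 614,215 , 392,416,516, 818 ]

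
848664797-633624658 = 215040139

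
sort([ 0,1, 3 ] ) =[0, 1, 3 ]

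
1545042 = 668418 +876624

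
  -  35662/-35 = 35662/35 = 1018.91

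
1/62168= 1/62168 =0.00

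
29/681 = 29/681 = 0.04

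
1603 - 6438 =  - 4835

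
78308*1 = 78308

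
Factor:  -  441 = -3^2*7^2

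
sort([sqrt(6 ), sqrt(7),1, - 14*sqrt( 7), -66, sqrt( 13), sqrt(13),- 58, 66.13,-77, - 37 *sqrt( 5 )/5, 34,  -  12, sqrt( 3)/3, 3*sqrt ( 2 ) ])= [ - 77,  -  66,-58, - 14*sqrt( 7 ), -37*sqrt( 5) /5, - 12, sqrt(3)/3, 1, sqrt(6),sqrt( 7), sqrt(13 ),sqrt(13 ), 3*sqrt( 2),34, 66.13]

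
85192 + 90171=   175363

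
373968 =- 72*(  -  5194 )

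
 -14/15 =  - 1+1/15 = - 0.93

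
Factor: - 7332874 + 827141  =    -  6505733 = - 13^1 * 19^1*26339^1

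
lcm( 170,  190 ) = 3230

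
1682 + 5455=7137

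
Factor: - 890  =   - 2^1*5^1*89^1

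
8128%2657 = 157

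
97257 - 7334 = 89923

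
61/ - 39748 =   -  61/39748 = - 0.00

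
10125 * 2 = 20250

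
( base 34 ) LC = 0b1011010110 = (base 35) KQ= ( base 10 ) 726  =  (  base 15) 336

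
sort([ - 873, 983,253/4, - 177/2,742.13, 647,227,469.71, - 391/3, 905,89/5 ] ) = [ - 873,-391/3, - 177/2,89/5, 253/4, 227,469.71, 647,742.13,905,983]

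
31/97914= 31/97914= 0.00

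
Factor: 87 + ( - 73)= 2^1 *7^1 = 14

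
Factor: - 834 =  - 2^1*3^1 * 139^1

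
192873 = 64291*3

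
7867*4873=38335891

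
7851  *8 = 62808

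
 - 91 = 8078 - 8169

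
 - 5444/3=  - 1815+1/3 = - 1814.67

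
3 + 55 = 58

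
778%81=49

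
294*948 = 278712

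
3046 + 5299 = 8345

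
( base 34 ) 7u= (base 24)b4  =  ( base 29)97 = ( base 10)268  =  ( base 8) 414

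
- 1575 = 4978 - 6553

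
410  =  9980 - 9570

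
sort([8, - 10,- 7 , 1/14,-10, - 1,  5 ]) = [ - 10, - 10, - 7, - 1,1/14, 5,8 ]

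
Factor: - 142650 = -2^1* 3^2*5^2*317^1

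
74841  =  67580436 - 67505595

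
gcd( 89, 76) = 1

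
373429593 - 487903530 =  - 114473937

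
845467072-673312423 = 172154649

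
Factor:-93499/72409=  - 7^1*19^1*103^(-1) = - 133/103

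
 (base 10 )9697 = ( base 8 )22741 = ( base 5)302242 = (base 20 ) 144H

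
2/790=1/395 = 0.00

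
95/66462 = 5/3498=0.00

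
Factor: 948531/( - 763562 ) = -2^( - 1)*3^1*47^( - 1)*8123^(  -  1 )*316177^1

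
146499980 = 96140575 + 50359405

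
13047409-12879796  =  167613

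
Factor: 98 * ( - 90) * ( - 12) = 105840 = 2^4 * 3^3*5^1 * 7^2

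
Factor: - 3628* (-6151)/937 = 22315828/937 = 2^2*907^1*937^ ( - 1 )*6151^1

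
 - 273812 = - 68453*4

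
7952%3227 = 1498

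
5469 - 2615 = 2854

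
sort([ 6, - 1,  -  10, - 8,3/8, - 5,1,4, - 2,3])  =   [ - 10, - 8, - 5,  -  2,  -  1, 3/8,1,3, 4 , 6 ]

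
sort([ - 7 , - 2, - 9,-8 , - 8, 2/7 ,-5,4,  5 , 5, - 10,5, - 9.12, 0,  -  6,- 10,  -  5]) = [-10, - 10,-9.12  ,-9, - 8 ,-8, - 7 ,-6,-5,-5,-2,  0 , 2/7, 4,5, 5, 5 ] 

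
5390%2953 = 2437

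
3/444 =1/148 = 0.01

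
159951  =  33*4847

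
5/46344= 5/46344 = 0.00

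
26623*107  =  2848661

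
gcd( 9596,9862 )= 2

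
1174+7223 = 8397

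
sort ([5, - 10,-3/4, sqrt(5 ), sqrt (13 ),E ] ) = [  -  10, - 3/4, sqrt ( 5 ) , E,  sqrt( 13), 5]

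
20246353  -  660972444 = -640726091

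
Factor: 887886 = 2^1*3^2*107^1*461^1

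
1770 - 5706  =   - 3936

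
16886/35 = 482 + 16/35 = 482.46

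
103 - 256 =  - 153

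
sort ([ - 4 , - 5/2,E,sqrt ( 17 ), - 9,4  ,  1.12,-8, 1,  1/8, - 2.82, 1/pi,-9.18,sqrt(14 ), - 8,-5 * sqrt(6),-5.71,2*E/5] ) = [-5*sqrt(6), - 9.18, - 9 ,-8, - 8,-5.71, - 4, - 2.82, - 5/2,1/8,1/pi , 1,2*E/5,1.12,E,sqrt(14 ),4,sqrt(17 )]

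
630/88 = 315/44 = 7.16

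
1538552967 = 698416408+840136559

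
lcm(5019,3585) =25095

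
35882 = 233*154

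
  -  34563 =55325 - 89888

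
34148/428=79 + 84/107=79.79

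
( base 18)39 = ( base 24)2F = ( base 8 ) 77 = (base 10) 63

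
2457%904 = 649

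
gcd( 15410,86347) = 1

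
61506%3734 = 1762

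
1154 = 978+176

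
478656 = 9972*48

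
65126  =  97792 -32666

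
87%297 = 87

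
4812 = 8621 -3809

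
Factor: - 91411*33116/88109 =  -2^2*7^( - 1 )*17^1*41^( - 1)*307^(  -  1 )*487^1 * 91411^1 = - 3027166676/88109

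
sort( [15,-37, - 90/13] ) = [ -37, - 90/13, 15 ] 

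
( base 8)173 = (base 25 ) 4n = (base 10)123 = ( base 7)234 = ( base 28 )4B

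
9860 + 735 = 10595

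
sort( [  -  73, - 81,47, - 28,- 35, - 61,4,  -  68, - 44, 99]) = [ - 81,  -  73, - 68, - 61, - 44,  -  35,- 28,  4,47,99 ]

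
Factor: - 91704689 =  - 1753^1*52313^1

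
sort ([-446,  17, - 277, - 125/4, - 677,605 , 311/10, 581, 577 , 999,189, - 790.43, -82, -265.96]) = [-790.43 ,-677, -446,-277,-265.96,  -  82 ,-125/4 , 17,311/10,  189, 577, 581,  605,999]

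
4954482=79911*62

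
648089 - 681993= - 33904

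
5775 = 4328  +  1447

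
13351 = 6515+6836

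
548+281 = 829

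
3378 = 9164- 5786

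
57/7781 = 57/7781 = 0.01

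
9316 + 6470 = 15786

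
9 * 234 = 2106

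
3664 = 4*916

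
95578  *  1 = 95578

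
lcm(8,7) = 56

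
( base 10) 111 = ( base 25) 4B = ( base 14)7d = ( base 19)5G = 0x6F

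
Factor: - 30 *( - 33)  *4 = 3960 = 2^3*3^2*5^1*11^1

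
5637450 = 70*80535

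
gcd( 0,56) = 56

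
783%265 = 253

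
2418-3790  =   - 1372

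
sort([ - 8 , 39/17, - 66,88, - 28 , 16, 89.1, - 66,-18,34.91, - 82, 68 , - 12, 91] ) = [- 82 , -66, - 66, - 28,- 18, - 12 ,-8,  39/17, 16, 34.91, 68,88, 89.1,91] 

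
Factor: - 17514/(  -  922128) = 2^ ( - 3)*3^1* 7^1 * 139^1 * 19211^( - 1 )= 2919/153688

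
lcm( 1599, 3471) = 142311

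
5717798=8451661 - 2733863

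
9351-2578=6773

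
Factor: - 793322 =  - 2^1* 17^1*23333^1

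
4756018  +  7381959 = 12137977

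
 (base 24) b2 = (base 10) 266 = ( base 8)412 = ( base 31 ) 8i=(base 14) 150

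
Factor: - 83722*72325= - 2^1*5^2*11^1*41^1*263^1*1021^1 = -6055193650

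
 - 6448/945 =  - 6448/945=-6.82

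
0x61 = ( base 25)3M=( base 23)45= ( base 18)57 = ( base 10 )97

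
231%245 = 231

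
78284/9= 78284/9 = 8698.22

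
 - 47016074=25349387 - 72365461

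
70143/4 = 70143/4 = 17535.75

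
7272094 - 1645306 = 5626788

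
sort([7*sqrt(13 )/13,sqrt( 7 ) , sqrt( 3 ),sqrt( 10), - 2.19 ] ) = [ - 2.19,sqrt(3),7*sqrt(  13)/13,sqrt(7), sqrt(10)] 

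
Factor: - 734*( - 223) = 163682 = 2^1*223^1*367^1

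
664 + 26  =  690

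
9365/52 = 9365/52= 180.10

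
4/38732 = 1/9683 = 0.00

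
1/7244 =1/7244 =0.00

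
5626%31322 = 5626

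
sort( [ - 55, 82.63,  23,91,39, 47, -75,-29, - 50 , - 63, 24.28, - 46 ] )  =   [ - 75, -63, - 55,-50, - 46, - 29,23,  24.28,39, 47,82.63,  91 ] 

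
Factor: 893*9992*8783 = 2^3*19^1*47^1*  1249^1 * 8783^1 = 78369444248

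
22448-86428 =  - 63980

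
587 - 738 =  - 151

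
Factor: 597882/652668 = 251/274 = 2^( - 1 ) * 137^( - 1 ) * 251^1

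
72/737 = 72/737= 0.10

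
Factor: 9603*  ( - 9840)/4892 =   -  23623380/1223 = -  2^2*3^3 * 5^1*11^1*41^1*97^1*1223^( - 1 ) 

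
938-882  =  56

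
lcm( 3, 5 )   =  15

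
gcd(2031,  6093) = 2031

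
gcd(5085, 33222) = 339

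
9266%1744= 546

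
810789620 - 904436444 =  - 93646824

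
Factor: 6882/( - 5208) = - 2^( - 2) * 7^(  -  1)*37^1 =- 37/28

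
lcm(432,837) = 13392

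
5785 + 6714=12499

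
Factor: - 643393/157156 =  - 2^ ( - 2) * 37^1*101^( - 1)*389^( - 1 )*17389^1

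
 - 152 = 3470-3622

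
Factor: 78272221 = 241^1* 324781^1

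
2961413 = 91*32543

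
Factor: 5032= 2^3*17^1*37^1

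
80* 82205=6576400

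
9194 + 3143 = 12337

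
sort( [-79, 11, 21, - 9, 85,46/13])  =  [-79, - 9,46/13,11,21,85]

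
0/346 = 0= 0.00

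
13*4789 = 62257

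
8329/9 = 8329/9 = 925.44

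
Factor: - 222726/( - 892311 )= 10606/42491 = 2^1 * 5303^1*42491^( - 1) 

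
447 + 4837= 5284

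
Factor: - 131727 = -3^1 * 19^1*2311^1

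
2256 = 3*752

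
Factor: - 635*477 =  -  3^2 * 5^1 * 53^1*127^1 = - 302895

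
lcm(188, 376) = 376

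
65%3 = 2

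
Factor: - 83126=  - 2^1*89^1 * 467^1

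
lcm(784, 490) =3920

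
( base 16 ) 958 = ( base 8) 4530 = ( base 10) 2392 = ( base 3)10021121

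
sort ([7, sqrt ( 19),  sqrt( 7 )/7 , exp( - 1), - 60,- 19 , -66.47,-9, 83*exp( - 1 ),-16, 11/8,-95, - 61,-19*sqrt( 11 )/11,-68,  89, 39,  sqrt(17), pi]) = [ - 95, - 68,-66.47,-61,  -  60,  -  19,  -  16,-9, - 19*sqrt( 11 ) /11, exp(  -  1) , sqrt (7)/7, 11/8,pi,sqrt( 17),sqrt (19 ),  7, 83*exp (-1), 39,89 ] 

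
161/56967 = 161/56967 = 0.00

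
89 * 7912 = 704168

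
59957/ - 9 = -6662 + 1/9 = - 6661.89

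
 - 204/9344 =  - 1+2285/2336 = - 0.02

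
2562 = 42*61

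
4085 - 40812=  - 36727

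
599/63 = 599/63  =  9.51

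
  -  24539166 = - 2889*8494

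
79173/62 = 79173/62 =1276.98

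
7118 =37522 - 30404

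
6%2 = 0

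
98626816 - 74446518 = 24180298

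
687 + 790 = 1477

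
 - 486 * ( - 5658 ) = 2749788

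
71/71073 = 71/71073 = 0.00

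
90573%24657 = 16602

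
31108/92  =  7777/23 = 338.13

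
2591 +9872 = 12463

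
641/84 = 7 + 53/84 = 7.63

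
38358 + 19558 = 57916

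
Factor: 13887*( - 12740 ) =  - 176920380  =  - 2^2*3^2 * 5^1 * 7^2*13^1*1543^1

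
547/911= 547/911 = 0.60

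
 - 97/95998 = -97/95998 = - 0.00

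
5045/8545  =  1009/1709 = 0.59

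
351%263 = 88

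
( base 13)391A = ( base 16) 1FC7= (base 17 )1B29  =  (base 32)7U7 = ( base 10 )8135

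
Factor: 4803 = 3^1 * 1601^1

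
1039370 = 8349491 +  - 7310121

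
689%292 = 105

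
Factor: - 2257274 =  - 2^1*1128637^1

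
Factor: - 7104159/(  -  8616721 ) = 3^3 * 29^1*43^1*211^1*8616721^ (  -  1) 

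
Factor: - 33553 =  -13^1*29^1 * 89^1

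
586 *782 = 458252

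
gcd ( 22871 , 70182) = 1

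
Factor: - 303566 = -2^1*151783^1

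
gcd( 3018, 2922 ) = 6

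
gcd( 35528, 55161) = 1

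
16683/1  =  16683=16683.00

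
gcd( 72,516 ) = 12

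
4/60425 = 4/60425 = 0.00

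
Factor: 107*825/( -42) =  - 29425/14 = -  2^( - 1 ) * 5^2 * 7^( - 1)*11^1*107^1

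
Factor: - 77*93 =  - 3^1 * 7^1 *11^1*31^1 = - 7161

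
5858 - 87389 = - 81531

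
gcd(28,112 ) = 28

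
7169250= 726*9875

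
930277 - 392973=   537304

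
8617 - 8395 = 222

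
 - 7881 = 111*(-71)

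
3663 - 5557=-1894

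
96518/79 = 96518/79 =1221.75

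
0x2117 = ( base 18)182b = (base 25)ddl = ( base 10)8471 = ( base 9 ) 12552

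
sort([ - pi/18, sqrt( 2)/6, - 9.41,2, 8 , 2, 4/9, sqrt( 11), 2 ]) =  [ - 9.41, - pi/18, sqrt( 2 ) /6, 4/9, 2, 2,  2,sqrt( 11), 8]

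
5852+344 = 6196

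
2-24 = - 22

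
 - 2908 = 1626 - 4534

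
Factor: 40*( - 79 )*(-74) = 233840 = 2^4*5^1*37^1*79^1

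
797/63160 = 797/63160=0.01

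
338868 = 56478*6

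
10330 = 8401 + 1929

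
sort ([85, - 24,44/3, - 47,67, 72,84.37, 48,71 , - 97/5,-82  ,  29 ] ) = [ - 82, - 47, -24, - 97/5,  44/3,29, 48,67,71,72 , 84.37,85 ]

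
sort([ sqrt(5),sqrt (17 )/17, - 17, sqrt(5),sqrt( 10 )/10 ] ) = [ - 17, sqrt ( 17 )/17 , sqrt(10 )/10,sqrt( 5 ) , sqrt(5) ] 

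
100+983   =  1083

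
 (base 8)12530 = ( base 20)dd4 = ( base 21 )C84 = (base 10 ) 5464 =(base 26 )824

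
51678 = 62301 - 10623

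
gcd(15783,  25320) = 3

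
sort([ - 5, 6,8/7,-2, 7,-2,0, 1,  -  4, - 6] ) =[ - 6 , - 5, - 4, - 2, - 2,0,1,  8/7, 6,  7]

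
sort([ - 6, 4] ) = [ - 6,4 ] 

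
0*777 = 0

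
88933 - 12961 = 75972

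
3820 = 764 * 5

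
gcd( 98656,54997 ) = 1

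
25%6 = 1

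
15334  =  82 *187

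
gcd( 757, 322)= 1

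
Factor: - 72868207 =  - 37^1 * 1969411^1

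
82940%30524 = 21892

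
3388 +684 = 4072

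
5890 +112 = 6002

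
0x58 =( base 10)88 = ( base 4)1120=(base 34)2K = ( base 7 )154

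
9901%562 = 347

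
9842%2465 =2447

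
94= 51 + 43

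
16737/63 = 265 +2/3 = 265.67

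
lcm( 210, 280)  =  840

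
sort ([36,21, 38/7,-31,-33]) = [ - 33, - 31,38/7,21, 36] 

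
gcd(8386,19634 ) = 2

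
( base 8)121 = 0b1010001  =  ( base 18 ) 49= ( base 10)81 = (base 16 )51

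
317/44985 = 317/44985 =0.01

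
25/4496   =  25/4496=0.01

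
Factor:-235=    - 5^1*47^1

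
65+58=123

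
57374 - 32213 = 25161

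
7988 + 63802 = 71790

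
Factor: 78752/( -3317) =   -  736/31= - 2^5*23^1*31^(- 1)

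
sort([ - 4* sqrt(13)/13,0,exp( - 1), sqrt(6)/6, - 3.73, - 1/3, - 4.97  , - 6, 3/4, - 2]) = [ -6, - 4.97,  -  3.73, - 2, - 4*sqrt(13) /13,  -  1/3, 0, exp ( - 1),  sqrt(6 )/6,3/4]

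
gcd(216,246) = 6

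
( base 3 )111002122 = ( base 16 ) 254C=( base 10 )9548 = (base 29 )ba7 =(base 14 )36a0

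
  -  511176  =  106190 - 617366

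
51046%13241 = 11323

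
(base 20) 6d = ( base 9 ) 157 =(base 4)2011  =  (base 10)133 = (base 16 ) 85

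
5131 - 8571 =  - 3440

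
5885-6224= -339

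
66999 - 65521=1478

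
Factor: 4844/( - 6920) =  - 2^( - 1 )*5^( - 1)*7^1  =  - 7/10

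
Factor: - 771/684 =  - 2^( - 2 ) * 3^( - 1)*19^( - 1)*257^1 = - 257/228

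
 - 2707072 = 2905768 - 5612840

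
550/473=50/43 = 1.16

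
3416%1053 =257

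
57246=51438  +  5808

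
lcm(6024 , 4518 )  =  18072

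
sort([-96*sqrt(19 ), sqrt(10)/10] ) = [ - 96*sqrt( 19),sqrt(10 )/10 ] 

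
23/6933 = 23/6933 = 0.00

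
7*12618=88326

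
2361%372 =129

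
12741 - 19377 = -6636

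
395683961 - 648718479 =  - 253034518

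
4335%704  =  111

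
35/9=3 + 8/9= 3.89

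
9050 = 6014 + 3036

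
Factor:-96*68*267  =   - 1742976 = -  2^7 * 3^2 * 17^1*89^1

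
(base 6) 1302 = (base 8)506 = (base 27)c2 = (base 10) 326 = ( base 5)2301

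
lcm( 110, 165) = 330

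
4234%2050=134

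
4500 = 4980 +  - 480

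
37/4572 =37/4572 = 0.01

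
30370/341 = 89+21/341 = 89.06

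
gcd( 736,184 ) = 184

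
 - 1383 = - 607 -776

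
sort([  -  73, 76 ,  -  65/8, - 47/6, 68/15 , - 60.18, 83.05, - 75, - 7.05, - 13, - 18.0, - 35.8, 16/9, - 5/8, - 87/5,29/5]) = [ - 75, - 73, -60.18, - 35.8, - 18.0 , - 87/5, - 13, - 65/8,  -  47/6, - 7.05, - 5/8,16/9,68/15,29/5 , 76,83.05 ]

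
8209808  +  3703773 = 11913581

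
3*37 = 111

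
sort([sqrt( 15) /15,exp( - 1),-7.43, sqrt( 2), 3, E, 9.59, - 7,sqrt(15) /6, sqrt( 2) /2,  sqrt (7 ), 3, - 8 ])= [ - 8, - 7.43, - 7, sqrt( 15) /15, exp( - 1),sqrt( 15 ) /6,sqrt(2 )/2, sqrt(2),  sqrt(7),  E, 3, 3,9.59]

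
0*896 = 0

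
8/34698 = 4/17349=0.00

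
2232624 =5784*386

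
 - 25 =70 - 95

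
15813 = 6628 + 9185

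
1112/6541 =1112/6541 = 0.17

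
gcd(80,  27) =1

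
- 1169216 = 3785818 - 4955034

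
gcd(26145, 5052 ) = 3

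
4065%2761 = 1304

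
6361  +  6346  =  12707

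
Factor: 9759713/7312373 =31^( - 1)*139^( - 1)*1697^( - 1)*9759713^1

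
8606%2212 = 1970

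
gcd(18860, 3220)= 460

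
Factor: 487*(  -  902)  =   - 439274 = - 2^1*11^1*41^1*487^1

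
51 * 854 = 43554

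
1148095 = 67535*17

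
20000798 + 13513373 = 33514171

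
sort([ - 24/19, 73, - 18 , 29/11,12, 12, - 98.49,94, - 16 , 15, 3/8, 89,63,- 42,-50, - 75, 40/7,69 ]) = [ - 98.49, - 75,-50,-42,-18,-16 ,- 24/19 , 3/8 , 29/11,40/7, 12, 12,15 , 63, 69 , 73, 89, 94 ] 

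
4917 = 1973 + 2944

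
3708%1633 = 442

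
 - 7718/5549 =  -7718/5549   =  - 1.39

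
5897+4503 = 10400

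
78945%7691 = 2035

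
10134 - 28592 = -18458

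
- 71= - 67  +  -4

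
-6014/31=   -  194 = -  194.00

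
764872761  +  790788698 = 1555661459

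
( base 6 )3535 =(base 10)851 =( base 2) 1101010011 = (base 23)1E0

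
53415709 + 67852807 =121268516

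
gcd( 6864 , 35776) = 208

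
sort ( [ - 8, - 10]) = [  -  10, - 8] 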